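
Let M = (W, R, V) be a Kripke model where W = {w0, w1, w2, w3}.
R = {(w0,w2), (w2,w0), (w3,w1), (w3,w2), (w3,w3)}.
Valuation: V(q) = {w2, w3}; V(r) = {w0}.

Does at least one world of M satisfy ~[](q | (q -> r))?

Let φ = ~[](q | (q -> r)). Evaluate φ at each world:
  w0 (successors {w2}): φ is false.
  w1 (successors ∅): φ is false.
  w2 (successors {w0}): φ is false.
  w3 (successors {w1, w2, w3}): φ is false.
For instance, at w0:
  At w0: [](q | (q -> r)) is true, so ~[](q | (q -> r)) is false.
    At w0: [](q | (q -> r)) requires q | (q -> r) at every successor {w2}.
      At w2: q | (q -> r) is true.
    So [](q | (q -> r)) is true at w0.

No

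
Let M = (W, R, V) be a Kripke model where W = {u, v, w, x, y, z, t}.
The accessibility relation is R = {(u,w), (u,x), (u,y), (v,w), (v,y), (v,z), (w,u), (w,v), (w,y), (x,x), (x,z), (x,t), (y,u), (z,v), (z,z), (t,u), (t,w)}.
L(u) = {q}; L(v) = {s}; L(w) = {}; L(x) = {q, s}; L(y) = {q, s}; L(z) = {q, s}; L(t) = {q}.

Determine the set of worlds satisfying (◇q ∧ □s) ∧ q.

Let φ = (◇q ∧ □s) ∧ q. Evaluate φ at each world:
  u (successors {w, x, y}): φ is false.
  v (successors {w, y, z}): φ is false.
  w (successors {u, v, y}): φ is false.
  x (successors {x, z, t}): φ is false.
  y (successors {u}): φ is false.
  z (successors {v, z}): φ is true.
  t (successors {u, w}): φ is false.
For instance, at w:
  At w: ◇q ∧ □s is false, q is false, so (◇q ∧ □s) ∧ q is false.
    At w: ◇q is true, □s is false, so ◇q ∧ □s is false.
      At w: ◇q requires q at some successor in {u, v, y}.
        q holds at u, so ◇q is true at w.
      At w: □s requires s at every successor {u, v, y}.
        s fails at u, so □s is false at w.
Satisfying worlds: {z}

z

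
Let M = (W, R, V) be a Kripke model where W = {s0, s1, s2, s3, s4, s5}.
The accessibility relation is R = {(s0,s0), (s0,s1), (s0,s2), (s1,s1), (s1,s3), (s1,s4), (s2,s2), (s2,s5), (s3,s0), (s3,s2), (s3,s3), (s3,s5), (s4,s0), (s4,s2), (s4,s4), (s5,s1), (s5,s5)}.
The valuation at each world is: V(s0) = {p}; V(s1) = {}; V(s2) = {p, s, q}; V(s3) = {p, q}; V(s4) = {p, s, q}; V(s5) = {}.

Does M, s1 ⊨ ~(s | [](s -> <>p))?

At s1: s | [](s -> <>p) is true, so ~(s | [](s -> <>p)) is false.
  At s1: s is false, [](s -> <>p) is true, so s | [](s -> <>p) is true.
    At s1: [](s -> <>p) requires s -> <>p at every successor {s1, s3, s4}.
      At s1: s -> <>p is true.
      At s3: s -> <>p is true.
      At s4: s -> <>p is true.
    So [](s -> <>p) is true at s1.

No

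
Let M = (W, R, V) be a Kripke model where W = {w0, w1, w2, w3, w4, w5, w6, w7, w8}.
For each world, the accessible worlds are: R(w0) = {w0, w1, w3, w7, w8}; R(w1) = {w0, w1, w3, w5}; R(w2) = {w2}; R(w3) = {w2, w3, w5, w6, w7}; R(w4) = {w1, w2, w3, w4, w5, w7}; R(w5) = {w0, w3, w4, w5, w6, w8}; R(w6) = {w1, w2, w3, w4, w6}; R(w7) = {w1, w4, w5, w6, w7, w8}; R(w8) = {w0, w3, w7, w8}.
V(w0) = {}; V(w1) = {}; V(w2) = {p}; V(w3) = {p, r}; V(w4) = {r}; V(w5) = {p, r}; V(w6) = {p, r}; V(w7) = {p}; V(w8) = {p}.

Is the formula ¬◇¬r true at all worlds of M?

No

Let φ = ¬◇¬r. Evaluate φ at each world:
  w0 (successors {w0, w1, w3, w7, w8}): φ is false.
  w1 (successors {w0, w1, w3, w5}): φ is false.
  w2 (successors {w2}): φ is false.
  w3 (successors {w2, w3, w5, w6, w7}): φ is false.
  w4 (successors {w1, w2, w3, w4, w5, w7}): φ is false.
  w5 (successors {w0, w3, w4, w5, w6, w8}): φ is false.
  w6 (successors {w1, w2, w3, w4, w6}): φ is false.
  w7 (successors {w1, w4, w5, w6, w7, w8}): φ is false.
  w8 (successors {w0, w3, w7, w8}): φ is false.
Detail at w0 (counterexample):
  At w0: ◇¬r is true, so ¬◇¬r is false.
    At w0: ◇¬r requires ¬r at some successor in {w0, w1, w3, w7, w8}.
      ¬r holds at w0, so ◇¬r is true at w0.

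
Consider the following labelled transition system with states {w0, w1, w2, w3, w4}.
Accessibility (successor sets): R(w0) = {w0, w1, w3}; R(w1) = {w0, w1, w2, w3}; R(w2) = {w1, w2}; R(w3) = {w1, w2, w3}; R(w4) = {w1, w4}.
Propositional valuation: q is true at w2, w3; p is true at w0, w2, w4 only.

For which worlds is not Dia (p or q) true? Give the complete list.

Let φ = not Dia (p or q). Evaluate φ at each world:
  w0 (successors {w0, w1, w3}): φ is false.
  w1 (successors {w0, w1, w2, w3}): φ is false.
  w2 (successors {w1, w2}): φ is false.
  w3 (successors {w1, w2, w3}): φ is false.
  w4 (successors {w1, w4}): φ is false.
For instance, at w3:
  At w3: Dia (p or q) is true, so not Dia (p or q) is false.
    At w3: Dia (p or q) requires p or q at some successor in {w1, w2, w3}.
      p or q holds at w2, so Dia (p or q) is true at w3.
Satisfying worlds: none.

none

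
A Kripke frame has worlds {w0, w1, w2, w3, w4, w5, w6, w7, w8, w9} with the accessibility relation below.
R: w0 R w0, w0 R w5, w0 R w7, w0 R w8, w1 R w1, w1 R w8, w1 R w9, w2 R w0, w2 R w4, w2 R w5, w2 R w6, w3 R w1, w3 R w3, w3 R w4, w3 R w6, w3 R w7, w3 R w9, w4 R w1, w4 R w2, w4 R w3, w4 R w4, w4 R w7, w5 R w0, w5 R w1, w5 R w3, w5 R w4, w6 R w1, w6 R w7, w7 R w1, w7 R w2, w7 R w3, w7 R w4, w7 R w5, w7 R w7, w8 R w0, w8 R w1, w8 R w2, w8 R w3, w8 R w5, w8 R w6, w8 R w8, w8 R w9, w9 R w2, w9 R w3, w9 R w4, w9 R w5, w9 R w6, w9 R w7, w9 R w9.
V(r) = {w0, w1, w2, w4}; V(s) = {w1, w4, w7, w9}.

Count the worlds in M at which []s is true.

Let φ = []s. Evaluate φ at each world:
  w0 (successors {w0, w5, w7, w8}): φ is false.
  w1 (successors {w1, w8, w9}): φ is false.
  w2 (successors {w0, w4, w5, w6}): φ is false.
  w3 (successors {w1, w3, w4, w6, w7, w9}): φ is false.
  w4 (successors {w1, w2, w3, w4, w7}): φ is false.
  w5 (successors {w0, w1, w3, w4}): φ is false.
  w6 (successors {w1, w7}): φ is true.
  w7 (successors {w1, w2, w3, w4, w5, w7}): φ is false.
  w8 (successors {w0, w1, w2, w3, w5, w6, w8, w9}): φ is false.
  w9 (successors {w2, w3, w4, w5, w6, w7, w9}): φ is false.
For instance, at w1:
  At w1: []s requires s at every successor {w1, w8, w9}.
    s fails at w8, so []s is false at w1.
Satisfying worlds: {w6}

1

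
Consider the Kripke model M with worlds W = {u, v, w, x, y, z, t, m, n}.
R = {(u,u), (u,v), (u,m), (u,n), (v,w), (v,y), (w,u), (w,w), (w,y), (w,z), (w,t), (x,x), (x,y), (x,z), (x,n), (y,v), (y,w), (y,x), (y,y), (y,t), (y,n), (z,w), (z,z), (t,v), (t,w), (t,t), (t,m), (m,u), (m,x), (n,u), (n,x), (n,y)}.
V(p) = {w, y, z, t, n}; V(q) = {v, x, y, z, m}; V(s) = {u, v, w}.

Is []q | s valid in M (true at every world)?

No

Recall that []ψ holds at a world iff ψ holds at every accessible world, and <>ψ holds iff ψ holds at some accessible world.
Let φ = []q | s. Evaluate φ at each world:
  u (successors {u, v, m, n}): φ is true.
  v (successors {w, y}): φ is true.
  w (successors {u, w, y, z, t}): φ is true.
  x (successors {x, y, z, n}): φ is false.
  y (successors {v, w, x, y, t, n}): φ is false.
  z (successors {w, z}): φ is false.
  t (successors {v, w, t, m}): φ is false.
  m (successors {u, x}): φ is false.
  n (successors {u, x, y}): φ is false.
Detail at x (counterexample):
  At x: []q is false, s is false, so []q | s is false.
    At x: []q requires q at every successor {x, y, z, n}.
      q fails at n, so []q is false at x.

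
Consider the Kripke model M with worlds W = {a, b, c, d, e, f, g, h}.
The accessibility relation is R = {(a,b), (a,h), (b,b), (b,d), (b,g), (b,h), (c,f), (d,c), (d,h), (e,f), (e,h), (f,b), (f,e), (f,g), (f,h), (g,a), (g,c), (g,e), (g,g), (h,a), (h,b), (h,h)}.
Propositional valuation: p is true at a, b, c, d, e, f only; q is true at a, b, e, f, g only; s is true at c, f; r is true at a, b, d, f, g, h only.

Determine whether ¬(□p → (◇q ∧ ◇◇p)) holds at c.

At c: □p → (◇q ∧ ◇◇p) is true, so ¬(□p → (◇q ∧ ◇◇p)) is false.
  At c: □p is true, ◇q ∧ ◇◇p is true, so □p → (◇q ∧ ◇◇p) is true.
    At c: □p requires p at every successor {f}.
      At f: p is true.
    So □p is true at c.
    At c: ◇q is true, ◇◇p is true, so ◇q ∧ ◇◇p is true.
      At c: ◇q requires q at some successor in {f}.
        q holds at f, so ◇q is true at c.
      At c: ◇◇p requires ◇p at some successor in {f}.
        ◇p holds at f, so ◇◇p is true at c.

No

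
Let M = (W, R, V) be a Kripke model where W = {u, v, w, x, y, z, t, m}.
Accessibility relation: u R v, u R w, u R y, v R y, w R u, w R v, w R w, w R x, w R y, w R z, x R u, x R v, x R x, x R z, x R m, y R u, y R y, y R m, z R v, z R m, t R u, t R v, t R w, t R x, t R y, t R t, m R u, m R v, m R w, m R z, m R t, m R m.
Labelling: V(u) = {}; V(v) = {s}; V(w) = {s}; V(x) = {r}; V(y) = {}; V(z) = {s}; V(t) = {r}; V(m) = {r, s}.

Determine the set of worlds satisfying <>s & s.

w, z, m

Let φ = <>s & s. Evaluate φ at each world:
  u (successors {v, w, y}): φ is false.
  v (successors {y}): φ is false.
  w (successors {u, v, w, x, y, z}): φ is true.
  x (successors {u, v, x, z, m}): φ is false.
  y (successors {u, y, m}): φ is false.
  z (successors {v, m}): φ is true.
  t (successors {u, v, w, x, y, t}): φ is false.
  m (successors {u, v, w, z, t, m}): φ is true.
For instance, at u:
  At u: <>s is true, s is false, so <>s & s is false.
    At u: <>s requires s at some successor in {v, w, y}.
      s holds at v, so <>s is true at u.
Satisfying worlds: {w, z, m}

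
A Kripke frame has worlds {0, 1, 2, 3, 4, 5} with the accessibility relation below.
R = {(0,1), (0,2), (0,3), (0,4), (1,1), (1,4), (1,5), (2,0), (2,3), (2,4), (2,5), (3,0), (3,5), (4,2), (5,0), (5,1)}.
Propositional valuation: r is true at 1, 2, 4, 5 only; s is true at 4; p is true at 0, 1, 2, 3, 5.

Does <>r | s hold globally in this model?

Yes

Recall that <>ψ holds at a world iff ψ holds at some accessible world.
Let φ = <>r | s. Evaluate φ at each world:
  0 (successors {1, 2, 3, 4}): φ is true.
  1 (successors {1, 4, 5}): φ is true.
  2 (successors {0, 3, 4, 5}): φ is true.
  3 (successors {0, 5}): φ is true.
  4 (successors {2}): φ is true.
  5 (successors {0, 1}): φ is true.
For instance, at 1:
  At 1: <>r is true, s is false, so <>r | s is true.
    At 1: <>r requires r at some successor in {1, 4, 5}.
      r holds at 1, so <>r is true at 1.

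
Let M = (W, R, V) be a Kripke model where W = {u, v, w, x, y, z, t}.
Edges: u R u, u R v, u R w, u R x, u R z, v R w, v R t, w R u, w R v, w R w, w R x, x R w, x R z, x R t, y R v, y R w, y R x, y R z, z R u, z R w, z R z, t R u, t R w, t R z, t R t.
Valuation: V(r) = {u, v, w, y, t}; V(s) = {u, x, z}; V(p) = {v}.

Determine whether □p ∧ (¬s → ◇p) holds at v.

At v: □p is false, ¬s → ◇p is false, so □p ∧ (¬s → ◇p) is false.
  At v: □p requires p at every successor {w, t}.
    p fails at w, so □p is false at v.
  At v: ¬s is true, ◇p is false, so ¬s → ◇p is false.
    At v: ◇p requires p at some successor in {w, t}.
      At w: p is false.
      At t: p is false.
    So ◇p is false at v.

No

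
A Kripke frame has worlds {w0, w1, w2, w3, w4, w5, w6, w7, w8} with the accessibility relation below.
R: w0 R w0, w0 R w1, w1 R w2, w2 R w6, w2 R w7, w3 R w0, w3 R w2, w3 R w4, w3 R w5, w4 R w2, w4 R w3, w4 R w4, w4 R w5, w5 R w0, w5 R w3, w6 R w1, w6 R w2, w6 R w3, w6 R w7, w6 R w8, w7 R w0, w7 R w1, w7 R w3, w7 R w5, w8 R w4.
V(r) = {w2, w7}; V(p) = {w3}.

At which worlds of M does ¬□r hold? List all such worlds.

Let φ = ¬□r. Evaluate φ at each world:
  w0 (successors {w0, w1}): φ is true.
  w1 (successors {w2}): φ is false.
  w2 (successors {w6, w7}): φ is true.
  w3 (successors {w0, w2, w4, w5}): φ is true.
  w4 (successors {w2, w3, w4, w5}): φ is true.
  w5 (successors {w0, w3}): φ is true.
  w6 (successors {w1, w2, w3, w7, w8}): φ is true.
  w7 (successors {w0, w1, w3, w5}): φ is true.
  w8 (successors {w4}): φ is true.
For instance, at w7:
  At w7: □r is false, so ¬□r is true.
    At w7: □r requires r at every successor {w0, w1, w3, w5}.
      r fails at w0, so □r is false at w7.
Satisfying worlds: {w0, w2, w3, w4, w5, w6, w7, w8}

w0, w2, w3, w4, w5, w6, w7, w8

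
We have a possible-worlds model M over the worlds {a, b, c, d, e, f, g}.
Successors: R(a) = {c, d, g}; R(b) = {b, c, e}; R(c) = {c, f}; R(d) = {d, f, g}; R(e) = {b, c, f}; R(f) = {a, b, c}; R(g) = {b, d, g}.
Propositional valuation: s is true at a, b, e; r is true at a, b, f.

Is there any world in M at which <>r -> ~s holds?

Let φ = <>r -> ~s. Evaluate φ at each world:
  a (successors {c, d, g}): φ is true.
  b (successors {b, c, e}): φ is false.
  c (successors {c, f}): φ is true.
  d (successors {d, f, g}): φ is true.
  e (successors {b, c, f}): φ is false.
  f (successors {a, b, c}): φ is true.
  g (successors {b, d, g}): φ is true.
Detail at a (witness):
  At a: <>r is false, ~s is false, so <>r -> ~s is true.
    At a: <>r requires r at some successor in {c, d, g}.
      At c: r is false.
      At d: r is false.
      At g: r is false.
    So <>r is false at a.

Yes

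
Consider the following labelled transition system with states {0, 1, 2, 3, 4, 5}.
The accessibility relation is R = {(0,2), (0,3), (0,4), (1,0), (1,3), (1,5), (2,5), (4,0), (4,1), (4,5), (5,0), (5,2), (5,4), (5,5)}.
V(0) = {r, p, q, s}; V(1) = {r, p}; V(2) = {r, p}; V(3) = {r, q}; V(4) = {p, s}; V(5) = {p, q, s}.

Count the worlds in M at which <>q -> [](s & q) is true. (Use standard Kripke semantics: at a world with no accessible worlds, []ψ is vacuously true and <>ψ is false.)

2

Recall that []ψ holds at a world iff ψ holds at every accessible world, and <>ψ holds iff ψ holds at some accessible world.
Let φ = <>q -> [](s & q). Evaluate φ at each world:
  0 (successors {2, 3, 4}): φ is false.
  1 (successors {0, 3, 5}): φ is false.
  2 (successors {5}): φ is true.
  3 (successors ∅): φ is true.
  4 (successors {0, 1, 5}): φ is false.
  5 (successors {0, 2, 4, 5}): φ is false.
For instance, at 2:
  At 2: <>q is true, [](s & q) is true, so <>q -> [](s & q) is true.
    At 2: <>q requires q at some successor in {5}.
      q holds at 5, so <>q is true at 2.
    At 2: [](s & q) requires s & q at every successor {5}.
      At 5: s & q is true.
    So [](s & q) is true at 2.
Satisfying worlds: {2, 3}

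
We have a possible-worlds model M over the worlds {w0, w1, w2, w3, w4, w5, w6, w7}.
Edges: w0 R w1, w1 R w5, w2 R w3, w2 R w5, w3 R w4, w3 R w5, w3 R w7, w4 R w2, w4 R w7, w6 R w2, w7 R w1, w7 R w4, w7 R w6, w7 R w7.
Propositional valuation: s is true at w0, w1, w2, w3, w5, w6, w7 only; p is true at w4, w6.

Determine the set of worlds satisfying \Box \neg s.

Let φ = \Box \neg s. Evaluate φ at each world:
  w0 (successors {w1}): φ is false.
  w1 (successors {w5}): φ is false.
  w2 (successors {w3, w5}): φ is false.
  w3 (successors {w4, w5, w7}): φ is false.
  w4 (successors {w2, w7}): φ is false.
  w5 (successors ∅): φ is true.
  w6 (successors {w2}): φ is false.
  w7 (successors {w1, w4, w6, w7}): φ is false.
For instance, at w1:
  At w1: \Box \neg s requires \neg s at every successor {w5}.
    \neg s fails at w5, so \Box \neg s is false at w1.
Satisfying worlds: {w5}

w5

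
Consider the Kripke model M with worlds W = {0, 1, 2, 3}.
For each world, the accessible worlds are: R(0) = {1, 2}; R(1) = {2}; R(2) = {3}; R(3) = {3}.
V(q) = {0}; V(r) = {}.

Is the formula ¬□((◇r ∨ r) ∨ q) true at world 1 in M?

Yes

At 1: □((◇r ∨ r) ∨ q) is false, so ¬□((◇r ∨ r) ∨ q) is true.
  At 1: □((◇r ∨ r) ∨ q) requires (◇r ∨ r) ∨ q at every successor {2}.
    (◇r ∨ r) ∨ q fails at 2, so □((◇r ∨ r) ∨ q) is false at 1.
      At 2: ◇r ∨ r is false, q is false, so (◇r ∨ r) ∨ q is false.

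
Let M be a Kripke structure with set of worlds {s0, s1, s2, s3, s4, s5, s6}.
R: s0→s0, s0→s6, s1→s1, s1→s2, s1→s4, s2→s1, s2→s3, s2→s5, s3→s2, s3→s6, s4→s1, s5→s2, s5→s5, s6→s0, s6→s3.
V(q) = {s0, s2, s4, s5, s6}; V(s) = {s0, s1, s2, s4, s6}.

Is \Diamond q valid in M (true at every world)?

Let φ = \Diamond q. Evaluate φ at each world:
  s0 (successors {s0, s6}): φ is true.
  s1 (successors {s1, s2, s4}): φ is true.
  s2 (successors {s1, s3, s5}): φ is true.
  s3 (successors {s2, s6}): φ is true.
  s4 (successors {s1}): φ is false.
  s5 (successors {s2, s5}): φ is true.
  s6 (successors {s0, s3}): φ is true.
Detail at s4 (counterexample):
  At s4: \Diamond q requires q at some successor in {s1}.
    At s1: q is false.
  So \Diamond q is false at s4.

No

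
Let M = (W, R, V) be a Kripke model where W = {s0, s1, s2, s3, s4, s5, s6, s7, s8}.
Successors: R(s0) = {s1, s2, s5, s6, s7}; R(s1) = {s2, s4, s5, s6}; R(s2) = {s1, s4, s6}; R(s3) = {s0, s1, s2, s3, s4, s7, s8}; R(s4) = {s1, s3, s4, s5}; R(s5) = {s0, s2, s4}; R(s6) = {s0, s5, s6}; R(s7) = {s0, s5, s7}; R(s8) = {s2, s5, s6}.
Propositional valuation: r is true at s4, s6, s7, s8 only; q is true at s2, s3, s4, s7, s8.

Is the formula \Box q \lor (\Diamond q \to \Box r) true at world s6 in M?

Recall that \Box ψ holds at a world iff ψ holds at every accessible world, and \Diamond ψ holds iff ψ holds at some accessible world.
At s6: \Box q is false, \Diamond q \to \Box r is true, so \Box q \lor (\Diamond q \to \Box r) is true.
  At s6: \Box q requires q at every successor {s0, s5, s6}.
    q fails at s0, so \Box q is false at s6.
  At s6: \Diamond q is false, \Box r is false, so \Diamond q \to \Box r is true.
    At s6: \Diamond q requires q at some successor in {s0, s5, s6}.
      At s0: q is false.
      At s5: q is false.
      At s6: q is false.
    So \Diamond q is false at s6.
    At s6: \Box r requires r at every successor {s0, s5, s6}.
      r fails at s0, so \Box r is false at s6.

Yes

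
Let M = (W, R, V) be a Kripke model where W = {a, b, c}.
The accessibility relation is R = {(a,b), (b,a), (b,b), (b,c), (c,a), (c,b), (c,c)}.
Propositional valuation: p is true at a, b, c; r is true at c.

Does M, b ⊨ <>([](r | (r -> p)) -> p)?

At b: <>([](r | (r -> p)) -> p) requires [](r | (r -> p)) -> p at some successor in {a, b, c}.
  [](r | (r -> p)) -> p holds at a, so <>([](r | (r -> p)) -> p) is true at b.
    At a: [](r | (r -> p)) is true, p is true, so [](r | (r -> p)) -> p is true.
      At a: [](r | (r -> p)) requires r | (r -> p) at every successor {b}.
        At b: r | (r -> p) is true.
      So [](r | (r -> p)) is true at a.

Yes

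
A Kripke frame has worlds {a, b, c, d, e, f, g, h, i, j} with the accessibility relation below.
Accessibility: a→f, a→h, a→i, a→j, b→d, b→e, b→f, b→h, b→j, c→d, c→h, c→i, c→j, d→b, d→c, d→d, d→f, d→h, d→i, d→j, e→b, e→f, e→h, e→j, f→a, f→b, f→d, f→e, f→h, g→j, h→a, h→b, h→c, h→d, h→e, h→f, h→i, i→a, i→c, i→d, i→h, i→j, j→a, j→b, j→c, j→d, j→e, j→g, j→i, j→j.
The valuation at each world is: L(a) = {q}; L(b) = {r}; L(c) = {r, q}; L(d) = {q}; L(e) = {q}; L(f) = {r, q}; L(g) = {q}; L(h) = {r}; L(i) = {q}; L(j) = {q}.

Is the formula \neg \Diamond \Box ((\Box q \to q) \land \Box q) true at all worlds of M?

Let φ = \neg \Diamond \Box ((\Box q \to q) \land \Box q). Evaluate φ at each world:
  a (successors {f, h, i, j}): φ is true.
  b (successors {d, e, f, h, j}): φ is true.
  c (successors {d, h, i, j}): φ is true.
  d (successors {b, c, d, f, h, i, j}): φ is true.
  e (successors {b, f, h, j}): φ is true.
  f (successors {a, b, d, e, h}): φ is true.
  g (successors {j}): φ is true.
  h (successors {a, b, c, d, e, f, i}): φ is true.
  i (successors {a, c, d, h, j}): φ is true.
  j (successors {a, b, c, d, e, g, i, j}): φ is true.
For instance, at a:
  At a: \Diamond \Box ((\Box q \to q) \land \Box q) is false, so \neg \Diamond \Box ((\Box q \to q) \land \Box q) is true.
    At a: \Diamond \Box ((\Box q \to q) \land \Box q) requires \Box ((\Box q \to q) \land \Box q) at some successor in {f, h, i, j}.
      At f: \Box ((\Box q \to q) \land \Box q) is false.
      At h: \Box ((\Box q \to q) \land \Box q) is false.
      At i: \Box ((\Box q \to q) \land \Box q) is false.
      At j: \Box ((\Box q \to q) \land \Box q) is false.
    So \Diamond \Box ((\Box q \to q) \land \Box q) is false at a.

Yes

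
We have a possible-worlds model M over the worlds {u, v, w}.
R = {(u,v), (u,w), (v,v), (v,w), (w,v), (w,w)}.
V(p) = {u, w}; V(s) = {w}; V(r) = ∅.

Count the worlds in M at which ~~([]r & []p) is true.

0

Recall that []ψ holds at a world iff ψ holds at every accessible world, and <>ψ holds iff ψ holds at some accessible world.
Let φ = ~~([]r & []p). Evaluate φ at each world:
  u (successors {v, w}): φ is false.
  v (successors {v, w}): φ is false.
  w (successors {v, w}): φ is false.
For instance, at w:
  At w: ~([]r & []p) is true, so ~~([]r & []p) is false.
    At w: []r & []p is false, so ~([]r & []p) is true.
      At w: []r is false, []p is false, so []r & []p is false.
Satisfying worlds: none.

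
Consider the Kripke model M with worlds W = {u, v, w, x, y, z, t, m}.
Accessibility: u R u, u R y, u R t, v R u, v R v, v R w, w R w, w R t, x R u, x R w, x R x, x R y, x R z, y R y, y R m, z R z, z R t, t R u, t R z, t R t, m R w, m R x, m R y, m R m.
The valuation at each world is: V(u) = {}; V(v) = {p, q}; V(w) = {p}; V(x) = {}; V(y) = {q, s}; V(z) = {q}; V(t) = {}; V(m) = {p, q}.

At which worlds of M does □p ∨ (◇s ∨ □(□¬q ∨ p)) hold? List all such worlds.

u, x, y, m

Let φ = □p ∨ (◇s ∨ □(□¬q ∨ p)). Evaluate φ at each world:
  u (successors {u, y, t}): φ is true.
  v (successors {u, v, w}): φ is false.
  w (successors {w, t}): φ is false.
  x (successors {u, w, x, y, z}): φ is true.
  y (successors {y, m}): φ is true.
  z (successors {z, t}): φ is false.
  t (successors {u, z, t}): φ is false.
  m (successors {w, x, y, m}): φ is true.
For instance, at w:
  At w: □p is false, ◇s ∨ □(□¬q ∨ p) is false, so □p ∨ (◇s ∨ □(□¬q ∨ p)) is false.
    At w: □p requires p at every successor {w, t}.
      p fails at t, so □p is false at w.
    At w: ◇s is false, □(□¬q ∨ p) is false, so ◇s ∨ □(□¬q ∨ p) is false.
      At w: ◇s requires s at some successor in {w, t}.
        At w: s is false.
        At t: s is false.
      So ◇s is false at w.
      At w: □(□¬q ∨ p) requires □¬q ∨ p at every successor {w, t}.
        □¬q ∨ p fails at t, so □(□¬q ∨ p) is false at w.
Satisfying worlds: {u, x, y, m}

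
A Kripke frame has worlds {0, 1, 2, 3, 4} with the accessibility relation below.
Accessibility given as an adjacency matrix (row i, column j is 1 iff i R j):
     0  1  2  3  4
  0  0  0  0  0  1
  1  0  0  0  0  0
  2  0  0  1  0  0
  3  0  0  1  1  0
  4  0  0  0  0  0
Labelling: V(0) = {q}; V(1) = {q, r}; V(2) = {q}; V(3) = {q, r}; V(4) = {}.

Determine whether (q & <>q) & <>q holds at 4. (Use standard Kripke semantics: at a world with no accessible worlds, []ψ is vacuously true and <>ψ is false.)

Recall that <>ψ holds at a world iff ψ holds at some accessible world.
At 4: q & <>q is false, <>q is false, so (q & <>q) & <>q is false.
  At 4: q is false, <>q is false, so q & <>q is false.
    At 4: no accessible worlds, so <>q is false.
  At 4: no accessible worlds, so <>q is false.

No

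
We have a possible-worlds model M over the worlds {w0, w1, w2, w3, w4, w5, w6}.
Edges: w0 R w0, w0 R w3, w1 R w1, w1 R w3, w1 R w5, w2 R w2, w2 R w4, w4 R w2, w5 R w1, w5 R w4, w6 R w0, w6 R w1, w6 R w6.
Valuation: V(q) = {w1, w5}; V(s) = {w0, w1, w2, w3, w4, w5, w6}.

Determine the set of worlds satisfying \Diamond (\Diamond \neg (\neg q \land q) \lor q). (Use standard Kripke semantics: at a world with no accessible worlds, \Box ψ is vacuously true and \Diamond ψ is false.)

Let φ = \Diamond (\Diamond \neg (\neg q \land q) \lor q). Evaluate φ at each world:
  w0 (successors {w0, w3}): φ is true.
  w1 (successors {w1, w3, w5}): φ is true.
  w2 (successors {w2, w4}): φ is true.
  w3 (successors ∅): φ is false.
  w4 (successors {w2}): φ is true.
  w5 (successors {w1, w4}): φ is true.
  w6 (successors {w0, w1, w6}): φ is true.
For instance, at w1:
  At w1: \Diamond (\Diamond \neg (\neg q \land q) \lor q) requires \Diamond \neg (\neg q \land q) \lor q at some successor in {w1, w3, w5}.
    \Diamond \neg (\neg q \land q) \lor q holds at w1, so \Diamond (\Diamond \neg (\neg q \land q) \lor q) is true at w1.
      At w1: \Diamond \neg (\neg q \land q) is true, q is true, so \Diamond \neg (\neg q \land q) \lor q is true.
Satisfying worlds: {w0, w1, w2, w4, w5, w6}

w0, w1, w2, w4, w5, w6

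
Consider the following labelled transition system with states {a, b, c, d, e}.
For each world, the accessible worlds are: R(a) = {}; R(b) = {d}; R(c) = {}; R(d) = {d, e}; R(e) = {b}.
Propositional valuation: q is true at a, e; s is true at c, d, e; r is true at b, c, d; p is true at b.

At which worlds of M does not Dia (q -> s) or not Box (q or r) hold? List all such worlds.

a, c

Recall that Box ψ holds at a world iff ψ holds at every accessible world, and Dia ψ holds iff ψ holds at some accessible world.
Let φ = not Dia (q -> s) or not Box (q or r). Evaluate φ at each world:
  a (successors ∅): φ is true.
  b (successors {d}): φ is false.
  c (successors ∅): φ is true.
  d (successors {d, e}): φ is false.
  e (successors {b}): φ is false.
For instance, at e:
  At e: not Dia (q -> s) is false, not Box (q or r) is false, so not Dia (q -> s) or not Box (q or r) is false.
    At e: Dia (q -> s) is true, so not Dia (q -> s) is false.
      At e: Dia (q -> s) requires q -> s at some successor in {b}.
        q -> s holds at b, so Dia (q -> s) is true at e.
    At e: Box (q or r) is true, so not Box (q or r) is false.
      At e: Box (q or r) requires q or r at every successor {b}.
        At b: q or r is true.
      So Box (q or r) is true at e.
Satisfying worlds: {a, c}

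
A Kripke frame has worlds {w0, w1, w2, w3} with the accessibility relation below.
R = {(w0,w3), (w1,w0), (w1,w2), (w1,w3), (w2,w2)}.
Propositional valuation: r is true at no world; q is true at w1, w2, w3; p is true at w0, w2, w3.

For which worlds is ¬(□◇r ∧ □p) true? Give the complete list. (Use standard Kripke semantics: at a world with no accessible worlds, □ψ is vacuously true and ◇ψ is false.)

w0, w1, w2

Recall that □ψ holds at a world iff ψ holds at every accessible world, and ◇ψ holds iff ψ holds at some accessible world.
Let φ = ¬(□◇r ∧ □p). Evaluate φ at each world:
  w0 (successors {w3}): φ is true.
  w1 (successors {w0, w2, w3}): φ is true.
  w2 (successors {w2}): φ is true.
  w3 (successors ∅): φ is false.
For instance, at w0:
  At w0: □◇r ∧ □p is false, so ¬(□◇r ∧ □p) is true.
    At w0: □◇r is false, □p is true, so □◇r ∧ □p is false.
      At w0: □◇r requires ◇r at every successor {w3}.
        ◇r fails at w3, so □◇r is false at w0.
      At w0: □p requires p at every successor {w3}.
        At w3: p is true.
      So □p is true at w0.
Satisfying worlds: {w0, w1, w2}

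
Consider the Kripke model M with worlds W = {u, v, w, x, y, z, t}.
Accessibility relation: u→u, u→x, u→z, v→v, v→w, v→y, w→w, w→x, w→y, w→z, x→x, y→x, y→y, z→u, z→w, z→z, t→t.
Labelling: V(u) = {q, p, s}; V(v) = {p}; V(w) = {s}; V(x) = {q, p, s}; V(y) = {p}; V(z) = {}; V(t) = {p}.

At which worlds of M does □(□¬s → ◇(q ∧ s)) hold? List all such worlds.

u, v, w, x, y, z

Recall that □ψ holds at a world iff ψ holds at every accessible world, and ◇ψ holds iff ψ holds at some accessible world.
Let φ = □(□¬s → ◇(q ∧ s)). Evaluate φ at each world:
  u (successors {u, x, z}): φ is true.
  v (successors {v, w, y}): φ is true.
  w (successors {w, x, y, z}): φ is true.
  x (successors {x}): φ is true.
  y (successors {x, y}): φ is true.
  z (successors {u, w, z}): φ is true.
  t (successors {t}): φ is false.
For instance, at y:
  At y: □(□¬s → ◇(q ∧ s)) requires □¬s → ◇(q ∧ s) at every successor {x, y}.
      At x: □¬s is false, ◇(q ∧ s) is true, so □¬s → ◇(q ∧ s) is true.
      At y: □¬s is false, ◇(q ∧ s) is true, so □¬s → ◇(q ∧ s) is true.
  So □(□¬s → ◇(q ∧ s)) is true at y.
Satisfying worlds: {u, v, w, x, y, z}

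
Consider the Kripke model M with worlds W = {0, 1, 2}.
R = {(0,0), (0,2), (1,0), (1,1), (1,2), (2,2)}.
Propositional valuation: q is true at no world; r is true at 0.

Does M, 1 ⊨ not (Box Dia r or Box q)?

At 1: Box Dia r or Box q is false, so not (Box Dia r or Box q) is true.
  At 1: Box Dia r is false, Box q is false, so Box Dia r or Box q is false.
    At 1: Box Dia r requires Dia r at every successor {0, 1, 2}.
      Dia r fails at 2, so Box Dia r is false at 1.
    At 1: Box q requires q at every successor {0, 1, 2}.
      q fails at 0, so Box q is false at 1.

Yes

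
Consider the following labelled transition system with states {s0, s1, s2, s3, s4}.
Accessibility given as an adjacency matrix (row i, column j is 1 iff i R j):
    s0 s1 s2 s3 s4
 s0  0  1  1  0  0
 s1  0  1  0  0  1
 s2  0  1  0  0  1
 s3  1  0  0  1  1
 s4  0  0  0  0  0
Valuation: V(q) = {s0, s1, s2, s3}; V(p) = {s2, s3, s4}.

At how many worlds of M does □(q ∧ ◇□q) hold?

Let φ = □(q ∧ ◇□q). Evaluate φ at each world:
  s0 (successors {s1, s2}): φ is true.
  s1 (successors {s1, s4}): φ is false.
  s2 (successors {s1, s4}): φ is false.
  s3 (successors {s0, s3, s4}): φ is false.
  s4 (successors ∅): φ is true.
For instance, at s2:
  At s2: □(q ∧ ◇□q) requires q ∧ ◇□q at every successor {s1, s4}.
    q ∧ ◇□q fails at s4, so □(q ∧ ◇□q) is false at s2.
      At s4: q is false, ◇□q is false, so q ∧ ◇□q is false.
Satisfying worlds: {s0, s4}

2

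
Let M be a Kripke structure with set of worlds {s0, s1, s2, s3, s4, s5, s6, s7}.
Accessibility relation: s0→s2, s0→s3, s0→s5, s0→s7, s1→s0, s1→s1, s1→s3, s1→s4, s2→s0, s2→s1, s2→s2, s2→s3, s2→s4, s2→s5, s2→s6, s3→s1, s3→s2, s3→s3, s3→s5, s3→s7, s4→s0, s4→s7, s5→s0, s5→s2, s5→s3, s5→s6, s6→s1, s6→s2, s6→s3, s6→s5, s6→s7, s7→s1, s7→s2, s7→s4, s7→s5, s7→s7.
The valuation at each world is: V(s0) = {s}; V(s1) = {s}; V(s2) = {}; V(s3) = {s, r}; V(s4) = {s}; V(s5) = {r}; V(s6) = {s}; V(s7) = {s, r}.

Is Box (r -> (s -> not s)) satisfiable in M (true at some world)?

No

Let φ = Box (r -> (s -> not s)). Evaluate φ at each world:
  s0 (successors {s2, s3, s5, s7}): φ is false.
  s1 (successors {s0, s1, s3, s4}): φ is false.
  s2 (successors {s0, s1, s2, s3, s4, s5, s6}): φ is false.
  s3 (successors {s1, s2, s3, s5, s7}): φ is false.
  s4 (successors {s0, s7}): φ is false.
  s5 (successors {s0, s2, s3, s6}): φ is false.
  s6 (successors {s1, s2, s3, s5, s7}): φ is false.
  s7 (successors {s1, s2, s4, s5, s7}): φ is false.
For instance, at s2:
  At s2: Box (r -> (s -> not s)) requires r -> (s -> not s) at every successor {s0, s1, s2, s3, s4, s5, s6}.
    r -> (s -> not s) fails at s3, so Box (r -> (s -> not s)) is false at s2.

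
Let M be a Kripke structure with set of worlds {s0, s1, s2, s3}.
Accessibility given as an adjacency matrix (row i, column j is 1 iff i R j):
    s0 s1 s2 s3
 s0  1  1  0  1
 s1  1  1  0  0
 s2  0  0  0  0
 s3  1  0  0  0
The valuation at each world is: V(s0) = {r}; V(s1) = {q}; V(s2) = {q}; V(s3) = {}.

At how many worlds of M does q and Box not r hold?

Recall that Box ψ holds at a world iff ψ holds at every accessible world, and Dia ψ holds iff ψ holds at some accessible world.
Let φ = q and Box not r. Evaluate φ at each world:
  s0 (successors {s0, s1, s3}): φ is false.
  s1 (successors {s0, s1}): φ is false.
  s2 (successors ∅): φ is true.
  s3 (successors {s0}): φ is false.
For instance, at s0:
  At s0: q is false, Box not r is false, so q and Box not r is false.
    At s0: Box not r requires not r at every successor {s0, s1, s3}.
      not r fails at s0, so Box not r is false at s0.
Satisfying worlds: {s2}

1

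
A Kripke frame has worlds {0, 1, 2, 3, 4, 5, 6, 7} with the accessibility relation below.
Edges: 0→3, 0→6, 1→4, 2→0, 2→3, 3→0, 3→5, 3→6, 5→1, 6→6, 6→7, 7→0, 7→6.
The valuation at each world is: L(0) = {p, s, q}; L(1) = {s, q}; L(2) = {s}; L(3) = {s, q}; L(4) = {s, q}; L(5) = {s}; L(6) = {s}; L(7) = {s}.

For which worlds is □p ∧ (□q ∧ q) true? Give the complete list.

Let φ = □p ∧ (□q ∧ q). Evaluate φ at each world:
  0 (successors {3, 6}): φ is false.
  1 (successors {4}): φ is false.
  2 (successors {0, 3}): φ is false.
  3 (successors {0, 5, 6}): φ is false.
  4 (successors ∅): φ is true.
  5 (successors {1}): φ is false.
  6 (successors {6, 7}): φ is false.
  7 (successors {0, 6}): φ is false.
For instance, at 3:
  At 3: □p is false, □q ∧ q is false, so □p ∧ (□q ∧ q) is false.
    At 3: □p requires p at every successor {0, 5, 6}.
      p fails at 5, so □p is false at 3.
    At 3: □q is false, q is true, so □q ∧ q is false.
      At 3: □q requires q at every successor {0, 5, 6}.
        q fails at 5, so □q is false at 3.
Satisfying worlds: {4}

4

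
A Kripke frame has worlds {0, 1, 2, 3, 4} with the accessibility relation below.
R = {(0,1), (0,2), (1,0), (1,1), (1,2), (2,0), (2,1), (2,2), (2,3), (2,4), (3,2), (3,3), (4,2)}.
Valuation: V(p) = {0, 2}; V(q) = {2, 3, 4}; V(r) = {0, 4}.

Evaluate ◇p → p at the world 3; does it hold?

No

At 3: ◇p is true, p is false, so ◇p → p is false.
  At 3: ◇p requires p at some successor in {2, 3}.
    p holds at 2, so ◇p is true at 3.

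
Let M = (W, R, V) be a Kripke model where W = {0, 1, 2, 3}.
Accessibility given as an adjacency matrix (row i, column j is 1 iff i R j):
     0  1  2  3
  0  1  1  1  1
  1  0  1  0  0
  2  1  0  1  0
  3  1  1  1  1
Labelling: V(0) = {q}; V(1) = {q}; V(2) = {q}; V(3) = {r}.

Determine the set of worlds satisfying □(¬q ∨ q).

Recall that □ψ holds at a world iff ψ holds at every accessible world, and ◇ψ holds iff ψ holds at some accessible world.
Let φ = □(¬q ∨ q). Evaluate φ at each world:
  0 (successors {0, 1, 2, 3}): φ is true.
  1 (successors {1}): φ is true.
  2 (successors {0, 2}): φ is true.
  3 (successors {0, 1, 2, 3}): φ is true.
For instance, at 3:
  At 3: □(¬q ∨ q) requires ¬q ∨ q at every successor {0, 1, 2, 3}.
    At 0: ¬q ∨ q is true.
    At 1: ¬q ∨ q is true.
    At 2: ¬q ∨ q is true.
    At 3: ¬q ∨ q is true.
  So □(¬q ∨ q) is true at 3.
Satisfying worlds: {0, 1, 2, 3}

0, 1, 2, 3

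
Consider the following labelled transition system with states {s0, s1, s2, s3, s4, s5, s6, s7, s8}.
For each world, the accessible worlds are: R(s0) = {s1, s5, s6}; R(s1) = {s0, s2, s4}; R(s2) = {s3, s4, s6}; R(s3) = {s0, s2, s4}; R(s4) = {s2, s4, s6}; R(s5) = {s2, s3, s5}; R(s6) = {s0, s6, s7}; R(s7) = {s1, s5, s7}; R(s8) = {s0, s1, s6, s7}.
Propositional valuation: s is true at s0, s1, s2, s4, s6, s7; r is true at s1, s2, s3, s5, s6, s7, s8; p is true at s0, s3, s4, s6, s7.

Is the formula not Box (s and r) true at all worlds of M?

Yes

Recall that Box ψ holds at a world iff ψ holds at every accessible world, and Dia ψ holds iff ψ holds at some accessible world.
Let φ = not Box (s and r). Evaluate φ at each world:
  s0 (successors {s1, s5, s6}): φ is true.
  s1 (successors {s0, s2, s4}): φ is true.
  s2 (successors {s3, s4, s6}): φ is true.
  s3 (successors {s0, s2, s4}): φ is true.
  s4 (successors {s2, s4, s6}): φ is true.
  s5 (successors {s2, s3, s5}): φ is true.
  s6 (successors {s0, s6, s7}): φ is true.
  s7 (successors {s1, s5, s7}): φ is true.
  s8 (successors {s0, s1, s6, s7}): φ is true.
For instance, at s0:
  At s0: Box (s and r) is false, so not Box (s and r) is true.
    At s0: Box (s and r) requires s and r at every successor {s1, s5, s6}.
      s and r fails at s5, so Box (s and r) is false at s0.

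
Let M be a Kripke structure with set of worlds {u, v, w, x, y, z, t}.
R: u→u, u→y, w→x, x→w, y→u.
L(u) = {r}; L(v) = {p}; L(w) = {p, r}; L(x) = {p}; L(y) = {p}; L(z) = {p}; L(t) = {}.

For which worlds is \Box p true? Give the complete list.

Let φ = \Box p. Evaluate φ at each world:
  u (successors {u, y}): φ is false.
  v (successors ∅): φ is true.
  w (successors {x}): φ is true.
  x (successors {w}): φ is true.
  y (successors {u}): φ is false.
  z (successors ∅): φ is true.
  t (successors ∅): φ is true.
For instance, at x:
  At x: \Box p requires p at every successor {w}.
    At w: p is true.
  So \Box p is true at x.
Satisfying worlds: {v, w, x, z, t}

v, w, x, z, t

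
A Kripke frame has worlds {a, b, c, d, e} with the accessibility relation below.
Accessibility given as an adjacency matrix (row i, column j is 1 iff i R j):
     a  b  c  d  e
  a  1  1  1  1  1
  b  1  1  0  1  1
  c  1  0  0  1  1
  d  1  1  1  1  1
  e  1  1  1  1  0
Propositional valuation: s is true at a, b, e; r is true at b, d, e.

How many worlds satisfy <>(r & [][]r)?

Recall that []ψ holds at a world iff ψ holds at every accessible world, and <>ψ holds iff ψ holds at some accessible world.
Let φ = <>(r & [][]r). Evaluate φ at each world:
  a (successors {a, b, c, d, e}): φ is false.
  b (successors {a, b, d, e}): φ is false.
  c (successors {a, d, e}): φ is false.
  d (successors {a, b, c, d, e}): φ is false.
  e (successors {a, b, c, d}): φ is false.
For instance, at b:
  At b: <>(r & [][]r) requires r & [][]r at some successor in {a, b, d, e}.
    At a: r & [][]r is false.
    At b: r & [][]r is false.
    At d: r & [][]r is false.
    At e: r & [][]r is false.
  So <>(r & [][]r) is false at b.
Satisfying worlds: none.

0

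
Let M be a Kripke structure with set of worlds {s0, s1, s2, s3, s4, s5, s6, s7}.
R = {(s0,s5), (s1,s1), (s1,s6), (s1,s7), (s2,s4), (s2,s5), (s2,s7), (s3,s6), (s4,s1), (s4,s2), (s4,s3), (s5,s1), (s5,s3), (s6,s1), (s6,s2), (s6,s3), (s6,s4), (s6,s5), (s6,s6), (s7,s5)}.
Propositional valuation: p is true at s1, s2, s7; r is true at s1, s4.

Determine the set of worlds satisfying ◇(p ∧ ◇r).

Let φ = ◇(p ∧ ◇r). Evaluate φ at each world:
  s0 (successors {s5}): φ is false.
  s1 (successors {s1, s6, s7}): φ is true.
  s2 (successors {s4, s5, s7}): φ is false.
  s3 (successors {s6}): φ is false.
  s4 (successors {s1, s2, s3}): φ is true.
  s5 (successors {s1, s3}): φ is true.
  s6 (successors {s1, s2, s3, s4, s5, s6}): φ is true.
  s7 (successors {s5}): φ is false.
For instance, at s6:
  At s6: ◇(p ∧ ◇r) requires p ∧ ◇r at some successor in {s1, s2, s3, s4, s5, s6}.
    p ∧ ◇r holds at s1, so ◇(p ∧ ◇r) is true at s6.
      At s1: p is true, ◇r is true, so p ∧ ◇r is true.
Satisfying worlds: {s1, s4, s5, s6}

s1, s4, s5, s6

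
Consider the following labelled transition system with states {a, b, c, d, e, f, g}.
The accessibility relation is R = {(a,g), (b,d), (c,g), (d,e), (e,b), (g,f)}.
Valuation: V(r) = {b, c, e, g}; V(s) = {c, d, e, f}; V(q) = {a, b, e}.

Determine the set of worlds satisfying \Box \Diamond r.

b, d, f

Recall that \Box ψ holds at a world iff ψ holds at every accessible world, and \Diamond ψ holds iff ψ holds at some accessible world.
Let φ = \Box \Diamond r. Evaluate φ at each world:
  a (successors {g}): φ is false.
  b (successors {d}): φ is true.
  c (successors {g}): φ is false.
  d (successors {e}): φ is true.
  e (successors {b}): φ is false.
  f (successors ∅): φ is true.
  g (successors {f}): φ is false.
For instance, at g:
  At g: \Box \Diamond r requires \Diamond r at every successor {f}.
    \Diamond r fails at f, so \Box \Diamond r is false at g.
      At f: no accessible worlds, so \Diamond r is false.
Satisfying worlds: {b, d, f}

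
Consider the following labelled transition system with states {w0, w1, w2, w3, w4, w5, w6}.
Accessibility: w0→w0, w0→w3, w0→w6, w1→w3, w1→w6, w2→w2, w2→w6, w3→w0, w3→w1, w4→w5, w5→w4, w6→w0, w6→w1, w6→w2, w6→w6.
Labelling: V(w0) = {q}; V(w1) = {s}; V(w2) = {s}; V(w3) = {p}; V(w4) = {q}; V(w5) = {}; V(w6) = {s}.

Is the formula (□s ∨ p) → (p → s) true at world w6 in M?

At w6: □s ∨ p is false, p → s is true, so (□s ∨ p) → (p → s) is true.
  At w6: □s is false, p is false, so □s ∨ p is false.
    At w6: □s requires s at every successor {w0, w1, w2, w6}.
      s fails at w0, so □s is false at w6.

Yes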